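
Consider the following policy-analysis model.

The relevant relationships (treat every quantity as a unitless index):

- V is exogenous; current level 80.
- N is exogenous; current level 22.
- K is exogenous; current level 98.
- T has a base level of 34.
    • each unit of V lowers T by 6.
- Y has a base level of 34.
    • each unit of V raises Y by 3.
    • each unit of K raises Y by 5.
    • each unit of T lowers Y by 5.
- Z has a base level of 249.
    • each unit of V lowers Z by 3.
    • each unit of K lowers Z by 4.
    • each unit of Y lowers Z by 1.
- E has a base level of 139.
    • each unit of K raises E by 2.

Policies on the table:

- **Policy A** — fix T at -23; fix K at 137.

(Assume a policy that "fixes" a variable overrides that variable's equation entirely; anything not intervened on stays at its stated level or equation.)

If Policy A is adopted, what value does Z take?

-1613

Policy A (T := -23, K := 137):
  V = 80
  K = 137
  T = -23
  Y = 34 + 3·80 + 5·137 − 5·(-23) = 1074
  Z = 249 − 3·80 − 4·137 − 1074 = -1613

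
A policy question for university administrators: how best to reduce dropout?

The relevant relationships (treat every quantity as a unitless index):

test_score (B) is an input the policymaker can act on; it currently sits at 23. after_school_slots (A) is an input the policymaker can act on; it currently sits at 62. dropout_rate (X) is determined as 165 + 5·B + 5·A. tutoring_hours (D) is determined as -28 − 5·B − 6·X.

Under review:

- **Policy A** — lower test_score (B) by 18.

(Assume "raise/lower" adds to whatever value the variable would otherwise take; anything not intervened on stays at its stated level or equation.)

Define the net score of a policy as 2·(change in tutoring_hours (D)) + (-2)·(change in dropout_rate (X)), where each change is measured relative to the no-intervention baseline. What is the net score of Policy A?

1440

Baseline:
  B = 23
  A = 62
  X = 165 + 5·23 + 5·62 = 590
  D = -28 − 5·23 − 6·590 = -3683
Policy A (B − 18):
  B = 23 − 18 = 5
  A = 62
  X = 165 + 5·5 + 5·62 = 500
  D = -28 − 5·5 − 6·500 = -3053
ΔD = -3053 − (-3683) = 630; ΔX = 500 − 590 = -90
Score = 2·630 + (-2)·(-90) = 1440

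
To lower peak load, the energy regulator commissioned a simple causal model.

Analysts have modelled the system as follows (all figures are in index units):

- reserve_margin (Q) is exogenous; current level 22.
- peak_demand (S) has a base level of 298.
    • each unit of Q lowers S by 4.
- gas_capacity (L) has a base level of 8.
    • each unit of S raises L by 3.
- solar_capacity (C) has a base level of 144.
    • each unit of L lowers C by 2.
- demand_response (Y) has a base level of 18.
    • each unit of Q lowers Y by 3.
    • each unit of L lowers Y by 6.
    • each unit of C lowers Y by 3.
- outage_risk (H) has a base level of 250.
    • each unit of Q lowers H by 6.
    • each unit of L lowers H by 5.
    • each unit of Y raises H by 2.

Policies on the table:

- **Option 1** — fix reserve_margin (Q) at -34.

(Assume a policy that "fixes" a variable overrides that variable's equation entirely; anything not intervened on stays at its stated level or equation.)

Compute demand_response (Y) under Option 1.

Option 1 (Q := -34):
  Q = -34
  S = 298 − 4·(-34) = 434
  L = 8 + 3·434 = 1310
  C = 144 − 2·1310 = -2476
  Y = 18 − 3·(-34) − 6·1310 − 3·(-2476) = -312

-312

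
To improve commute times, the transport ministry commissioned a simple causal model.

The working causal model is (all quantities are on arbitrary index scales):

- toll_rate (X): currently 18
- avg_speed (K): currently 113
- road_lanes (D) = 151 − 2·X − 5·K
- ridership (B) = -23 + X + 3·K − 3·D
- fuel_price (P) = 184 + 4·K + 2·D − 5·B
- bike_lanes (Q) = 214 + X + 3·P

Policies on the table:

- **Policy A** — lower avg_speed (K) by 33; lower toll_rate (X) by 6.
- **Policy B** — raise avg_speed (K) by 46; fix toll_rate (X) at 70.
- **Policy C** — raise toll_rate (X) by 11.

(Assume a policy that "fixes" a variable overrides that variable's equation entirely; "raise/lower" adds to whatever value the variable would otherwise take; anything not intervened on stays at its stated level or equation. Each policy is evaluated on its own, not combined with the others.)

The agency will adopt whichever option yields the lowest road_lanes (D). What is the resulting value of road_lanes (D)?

Policy A (K − 33, X − 6):
  X = 18 − 6 = 12
  K = 113 − 33 = 80
  D = 151 − 2·12 − 5·80 = -273
Policy B (K + 46, X := 70):
  X = 70
  K = 113 + 46 = 159
  D = 151 − 2·70 − 5·159 = -784
Policy C (X + 11):
  X = 18 + 11 = 29
  K = 113
  D = 151 − 2·29 − 5·113 = -472
Comparing — Policy A: D=-273, Policy B: D=-784, Policy C: D=-472. Lowest is -784 (Policy B).

-784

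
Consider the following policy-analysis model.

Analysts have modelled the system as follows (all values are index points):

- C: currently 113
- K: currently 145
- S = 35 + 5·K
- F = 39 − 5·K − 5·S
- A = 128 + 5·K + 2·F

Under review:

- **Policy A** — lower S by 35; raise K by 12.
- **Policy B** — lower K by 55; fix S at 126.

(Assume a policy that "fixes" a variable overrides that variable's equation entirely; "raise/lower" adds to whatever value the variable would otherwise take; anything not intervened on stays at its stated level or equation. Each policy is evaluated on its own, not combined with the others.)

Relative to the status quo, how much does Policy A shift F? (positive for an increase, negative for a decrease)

-185

Baseline:
  K = 145
  S = 35 + 5·145 = 760
  F = 39 − 5·145 − 5·760 = -4486
Policy A (S − 35, K + 12):
  K = 145 + 12 = 157
  S = 35 + 5·157 (−35 from intervention) = 785
  F = 39 − 5·157 − 5·785 = -4671
Change in F: -4671 − (-4486) = -185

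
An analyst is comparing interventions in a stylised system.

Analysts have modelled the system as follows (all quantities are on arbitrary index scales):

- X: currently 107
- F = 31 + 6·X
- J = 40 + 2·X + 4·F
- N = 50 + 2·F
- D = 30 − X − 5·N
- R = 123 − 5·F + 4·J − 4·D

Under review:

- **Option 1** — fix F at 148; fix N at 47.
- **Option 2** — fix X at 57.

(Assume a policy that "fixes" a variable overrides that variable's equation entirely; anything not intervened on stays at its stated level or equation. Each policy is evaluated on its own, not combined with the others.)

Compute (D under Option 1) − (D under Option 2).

3695

Option 1 (F := 148, N := 47):
  X = 107
  F = 148
  N = 47
  D = 30 − 107 − 5·47 = -312
Option 2 (X := 57):
  X = 57
  F = 31 + 6·57 = 373
  N = 50 + 2·373 = 796
  D = 30 − 57 − 5·796 = -4007
D: -312 − (-4007) = 3695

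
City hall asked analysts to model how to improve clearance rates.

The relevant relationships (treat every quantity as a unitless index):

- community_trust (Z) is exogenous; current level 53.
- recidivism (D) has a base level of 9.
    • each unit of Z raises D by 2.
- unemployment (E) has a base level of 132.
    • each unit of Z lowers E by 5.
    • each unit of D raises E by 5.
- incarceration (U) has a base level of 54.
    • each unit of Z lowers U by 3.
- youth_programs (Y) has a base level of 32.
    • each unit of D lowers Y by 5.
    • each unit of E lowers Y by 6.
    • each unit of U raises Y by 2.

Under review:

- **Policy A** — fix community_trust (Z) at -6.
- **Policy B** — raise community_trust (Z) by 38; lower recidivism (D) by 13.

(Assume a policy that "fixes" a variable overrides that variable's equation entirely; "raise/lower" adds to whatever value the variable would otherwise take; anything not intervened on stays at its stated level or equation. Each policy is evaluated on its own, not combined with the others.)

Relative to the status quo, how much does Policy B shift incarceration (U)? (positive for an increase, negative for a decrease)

Baseline:
  Z = 53
  U = 54 − 3·53 = -105
Policy B (Z + 38, D − 13):
  Z = 53 + 38 = 91
  U = 54 − 3·91 = -219
Change in U: -219 − (-105) = -114

-114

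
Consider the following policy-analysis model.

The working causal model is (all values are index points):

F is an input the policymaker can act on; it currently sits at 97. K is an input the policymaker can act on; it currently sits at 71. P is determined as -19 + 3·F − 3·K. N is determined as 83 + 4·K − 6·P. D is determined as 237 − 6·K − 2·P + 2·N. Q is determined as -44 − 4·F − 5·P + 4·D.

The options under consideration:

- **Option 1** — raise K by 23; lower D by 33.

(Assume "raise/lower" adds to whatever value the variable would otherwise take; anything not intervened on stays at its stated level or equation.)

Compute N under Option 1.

519

Option 1 (K + 23, D − 33):
  F = 97
  K = 71 + 23 = 94
  P = -19 + 3·97 − 3·94 = -10
  N = 83 + 4·94 − 6·(-10) = 519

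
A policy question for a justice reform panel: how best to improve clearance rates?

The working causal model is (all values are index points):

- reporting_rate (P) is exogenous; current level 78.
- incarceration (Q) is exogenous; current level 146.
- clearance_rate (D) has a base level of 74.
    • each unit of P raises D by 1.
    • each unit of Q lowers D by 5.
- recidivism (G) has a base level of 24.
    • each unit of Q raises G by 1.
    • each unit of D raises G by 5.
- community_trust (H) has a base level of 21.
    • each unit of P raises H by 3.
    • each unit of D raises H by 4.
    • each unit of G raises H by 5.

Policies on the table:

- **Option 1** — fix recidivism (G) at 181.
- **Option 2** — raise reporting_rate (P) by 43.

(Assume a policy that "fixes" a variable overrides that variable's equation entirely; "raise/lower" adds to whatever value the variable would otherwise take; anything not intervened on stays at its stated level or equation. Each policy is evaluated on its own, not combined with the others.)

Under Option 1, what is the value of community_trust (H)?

-1152

Option 1 (G := 181):
  P = 78
  Q = 146
  D = 74 + 78 − 5·146 = -578
  G = 181
  H = 21 + 3·78 + 4·(-578) + 5·181 = -1152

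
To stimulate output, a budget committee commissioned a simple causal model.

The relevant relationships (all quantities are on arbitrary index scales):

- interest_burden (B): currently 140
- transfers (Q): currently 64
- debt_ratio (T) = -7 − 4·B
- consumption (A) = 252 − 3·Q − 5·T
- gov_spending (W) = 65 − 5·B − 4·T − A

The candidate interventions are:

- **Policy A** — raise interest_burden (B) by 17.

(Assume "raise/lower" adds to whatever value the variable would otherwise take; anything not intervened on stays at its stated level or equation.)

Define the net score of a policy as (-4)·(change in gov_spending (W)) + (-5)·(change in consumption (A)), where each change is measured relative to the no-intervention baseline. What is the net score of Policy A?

-1088

Baseline:
  B = 140
  Q = 64
  T = -7 − 4·140 = -567
  A = 252 − 3·64 − 5·(-567) = 2895
  W = 65 − 5·140 − 4·(-567) − 2895 = -1262
Policy A (B + 17):
  B = 140 + 17 = 157
  Q = 64
  T = -7 − 4·157 = -635
  A = 252 − 3·64 − 5·(-635) = 3235
  W = 65 − 5·157 − 4·(-635) − 3235 = -1415
ΔW = -1415 − (-1262) = -153; ΔA = 3235 − 2895 = 340
Score = (-4)·(-153) + (-5)·340 = -1088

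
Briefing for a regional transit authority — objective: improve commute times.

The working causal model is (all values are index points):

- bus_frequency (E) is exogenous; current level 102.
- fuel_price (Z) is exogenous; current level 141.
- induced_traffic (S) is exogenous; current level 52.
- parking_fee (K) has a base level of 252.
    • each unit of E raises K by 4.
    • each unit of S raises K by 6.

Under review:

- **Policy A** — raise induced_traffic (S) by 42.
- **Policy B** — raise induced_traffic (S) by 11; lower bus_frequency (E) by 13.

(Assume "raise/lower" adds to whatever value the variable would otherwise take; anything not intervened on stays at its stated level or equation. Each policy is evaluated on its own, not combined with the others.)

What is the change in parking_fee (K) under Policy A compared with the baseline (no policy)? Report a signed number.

252

Baseline:
  E = 102
  S = 52
  K = 252 + 4·102 + 6·52 = 972
Policy A (S + 42):
  E = 102
  S = 52 + 42 = 94
  K = 252 + 4·102 + 6·94 = 1224
Change in K: 1224 − 972 = 252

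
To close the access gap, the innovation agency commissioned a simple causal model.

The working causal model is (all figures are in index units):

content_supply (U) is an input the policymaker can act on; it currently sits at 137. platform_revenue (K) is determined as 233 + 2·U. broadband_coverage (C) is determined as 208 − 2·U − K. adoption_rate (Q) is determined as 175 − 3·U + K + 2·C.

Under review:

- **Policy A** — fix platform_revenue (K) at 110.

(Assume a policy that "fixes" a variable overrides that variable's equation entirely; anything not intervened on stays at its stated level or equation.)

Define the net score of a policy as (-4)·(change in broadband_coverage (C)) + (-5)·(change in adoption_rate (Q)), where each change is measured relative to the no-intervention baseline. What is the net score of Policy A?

Baseline:
  U = 137
  K = 233 + 2·137 = 507
  C = 208 − 2·137 − 507 = -573
  Q = 175 − 3·137 + 507 + 2·(-573) = -875
Policy A (K := 110):
  U = 137
  K = 110
  C = 208 − 2·137 − 110 = -176
  Q = 175 − 3·137 + 110 + 2·(-176) = -478
ΔC = -176 − (-573) = 397; ΔQ = -478 − (-875) = 397
Score = (-4)·397 + (-5)·397 = -3573

-3573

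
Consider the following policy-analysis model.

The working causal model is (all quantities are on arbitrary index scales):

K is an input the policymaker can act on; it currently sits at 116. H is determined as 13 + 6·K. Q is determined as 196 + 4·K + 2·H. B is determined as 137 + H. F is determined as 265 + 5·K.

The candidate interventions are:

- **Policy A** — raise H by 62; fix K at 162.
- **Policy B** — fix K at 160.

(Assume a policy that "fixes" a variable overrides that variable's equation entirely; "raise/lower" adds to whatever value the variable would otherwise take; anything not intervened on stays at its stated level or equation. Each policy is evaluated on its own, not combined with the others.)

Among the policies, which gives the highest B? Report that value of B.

Policy A (H + 62, K := 162):
  K = 162
  H = 13 + 6·162 (+62 from intervention) = 1047
  B = 137 + 1047 = 1184
Policy B (K := 160):
  K = 160
  H = 13 + 6·160 = 973
  B = 137 + 973 = 1110
Comparing — Policy A: B=1184, Policy B: B=1110. Highest is 1184 (Policy A).

1184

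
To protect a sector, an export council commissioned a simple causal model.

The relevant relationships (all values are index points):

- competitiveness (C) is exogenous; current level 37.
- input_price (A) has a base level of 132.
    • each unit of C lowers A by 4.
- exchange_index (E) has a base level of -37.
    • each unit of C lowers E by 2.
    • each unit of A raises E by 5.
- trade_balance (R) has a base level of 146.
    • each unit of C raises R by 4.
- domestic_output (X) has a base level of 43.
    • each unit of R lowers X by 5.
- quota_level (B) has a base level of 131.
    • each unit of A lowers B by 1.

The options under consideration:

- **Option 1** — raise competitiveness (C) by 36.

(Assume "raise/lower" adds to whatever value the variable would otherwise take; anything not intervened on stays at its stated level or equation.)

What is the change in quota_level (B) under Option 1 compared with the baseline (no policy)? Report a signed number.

144

Baseline:
  C = 37
  A = 132 − 4·37 = -16
  B = 131 − (-16) = 147
Option 1 (C + 36):
  C = 37 + 36 = 73
  A = 132 − 4·73 = -160
  B = 131 − (-160) = 291
Change in B: 291 − 147 = 144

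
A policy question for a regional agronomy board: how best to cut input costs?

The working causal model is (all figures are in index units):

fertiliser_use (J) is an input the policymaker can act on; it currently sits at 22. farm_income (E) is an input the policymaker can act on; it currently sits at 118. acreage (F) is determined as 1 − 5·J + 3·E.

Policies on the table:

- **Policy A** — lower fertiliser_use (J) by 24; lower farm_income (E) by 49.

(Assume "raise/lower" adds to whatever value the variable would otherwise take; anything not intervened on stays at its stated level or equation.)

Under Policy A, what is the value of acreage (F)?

218

Policy A (J − 24, E − 49):
  J = 22 − 24 = -2
  E = 118 − 49 = 69
  F = 1 − 5·(-2) + 3·69 = 218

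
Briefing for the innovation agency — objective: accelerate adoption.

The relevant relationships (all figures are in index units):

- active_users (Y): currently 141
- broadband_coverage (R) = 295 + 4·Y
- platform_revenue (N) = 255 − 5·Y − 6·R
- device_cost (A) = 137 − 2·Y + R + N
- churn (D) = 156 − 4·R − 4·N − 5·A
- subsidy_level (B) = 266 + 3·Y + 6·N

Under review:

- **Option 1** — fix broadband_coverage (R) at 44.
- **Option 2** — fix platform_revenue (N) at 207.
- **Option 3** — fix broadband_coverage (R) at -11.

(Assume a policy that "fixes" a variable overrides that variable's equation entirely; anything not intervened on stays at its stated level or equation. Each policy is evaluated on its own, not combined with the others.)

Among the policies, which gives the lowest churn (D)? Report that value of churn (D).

-8713

Option 1 (R := 44):
  Y = 141
  R = 44
  N = 255 − 5·141 − 6·44 = -714
  A = 137 − 2·141 + 44 + (-714) = -815
  D = 156 − 4·44 − 4·(-714) − 5·(-815) = 6911
Option 2 (N := 207):
  Y = 141
  R = 295 + 4·141 = 859
  N = 207
  A = 137 − 2·141 + 859 + 207 = 921
  D = 156 − 4·859 − 4·207 − 5·921 = -8713
Option 3 (R := -11):
  Y = 141
  R = -11
  N = 255 − 5·141 − 6·(-11) = -384
  A = 137 − 2·141 + (-11) + (-384) = -540
  D = 156 − 4·(-11) − 4·(-384) − 5·(-540) = 4436
Comparing — Option 1: D=6911, Option 2: D=-8713, Option 3: D=4436. Lowest is -8713 (Option 2).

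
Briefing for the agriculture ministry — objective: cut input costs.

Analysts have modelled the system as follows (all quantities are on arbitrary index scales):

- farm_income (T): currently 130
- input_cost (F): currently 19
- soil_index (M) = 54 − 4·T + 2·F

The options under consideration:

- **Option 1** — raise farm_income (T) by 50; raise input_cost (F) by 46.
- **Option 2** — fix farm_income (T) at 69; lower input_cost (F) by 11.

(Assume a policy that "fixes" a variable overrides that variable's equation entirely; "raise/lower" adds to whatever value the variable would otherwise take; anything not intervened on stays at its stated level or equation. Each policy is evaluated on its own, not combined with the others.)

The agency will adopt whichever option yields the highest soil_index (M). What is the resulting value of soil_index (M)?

Option 1 (T + 50, F + 46):
  T = 130 + 50 = 180
  F = 19 + 46 = 65
  M = 54 − 4·180 + 2·65 = -536
Option 2 (T := 69, F − 11):
  T = 69
  F = 19 − 11 = 8
  M = 54 − 4·69 + 2·8 = -206
Comparing — Option 1: M=-536, Option 2: M=-206. Highest is -206 (Option 2).

-206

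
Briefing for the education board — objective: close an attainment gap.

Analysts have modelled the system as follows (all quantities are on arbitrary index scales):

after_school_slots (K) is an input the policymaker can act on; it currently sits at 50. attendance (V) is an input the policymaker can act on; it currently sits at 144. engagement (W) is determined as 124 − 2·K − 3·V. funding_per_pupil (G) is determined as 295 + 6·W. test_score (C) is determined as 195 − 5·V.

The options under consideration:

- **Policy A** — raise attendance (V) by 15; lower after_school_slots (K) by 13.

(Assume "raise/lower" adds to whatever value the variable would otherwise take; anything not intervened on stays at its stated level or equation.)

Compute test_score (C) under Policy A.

-600

Policy A (V + 15, K − 13):
  V = 144 + 15 = 159
  C = 195 − 5·159 = -600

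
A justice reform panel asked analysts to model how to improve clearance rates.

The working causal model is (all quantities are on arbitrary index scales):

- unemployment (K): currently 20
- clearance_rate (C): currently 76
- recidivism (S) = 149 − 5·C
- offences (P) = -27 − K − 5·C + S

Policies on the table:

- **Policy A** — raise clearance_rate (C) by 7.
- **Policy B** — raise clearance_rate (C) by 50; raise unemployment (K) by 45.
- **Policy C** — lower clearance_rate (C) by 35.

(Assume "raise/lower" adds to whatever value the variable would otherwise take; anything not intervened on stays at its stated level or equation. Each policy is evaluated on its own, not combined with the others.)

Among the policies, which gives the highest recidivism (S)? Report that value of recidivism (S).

-56

Policy A (C + 7):
  C = 76 + 7 = 83
  S = 149 − 5·83 = -266
Policy B (C + 50, K + 45):
  C = 76 + 50 = 126
  S = 149 − 5·126 = -481
Policy C (C − 35):
  C = 76 − 35 = 41
  S = 149 − 5·41 = -56
Comparing — Policy A: S=-266, Policy B: S=-481, Policy C: S=-56. Highest is -56 (Policy C).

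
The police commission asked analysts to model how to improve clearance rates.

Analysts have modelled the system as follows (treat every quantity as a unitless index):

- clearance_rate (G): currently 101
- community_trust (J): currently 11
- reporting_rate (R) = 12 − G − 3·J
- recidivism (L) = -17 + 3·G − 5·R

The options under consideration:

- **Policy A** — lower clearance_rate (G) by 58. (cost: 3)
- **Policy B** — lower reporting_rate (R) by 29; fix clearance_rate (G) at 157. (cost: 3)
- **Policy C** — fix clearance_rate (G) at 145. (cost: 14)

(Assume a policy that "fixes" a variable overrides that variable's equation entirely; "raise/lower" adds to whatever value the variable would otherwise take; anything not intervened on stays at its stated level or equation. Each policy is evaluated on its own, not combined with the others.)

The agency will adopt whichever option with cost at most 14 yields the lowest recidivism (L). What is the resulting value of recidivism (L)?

432

Policy A (G − 58):
  G = 101 − 58 = 43
  J = 11
  R = 12 − 43 − 3·11 = -64
  L = -17 + 3·43 − 5·(-64) = 432
Policy B (R − 29, G := 157):
  G = 157
  J = 11
  R = 12 − 157 − 3·11 (−29 from intervention) = -207
  L = -17 + 3·157 − 5·(-207) = 1489
Policy C (G := 145):
  G = 145
  J = 11
  R = 12 − 145 − 3·11 = -166
  L = -17 + 3·145 − 5·(-166) = 1248
Comparing — Policy A: L=432, Policy B: L=1489, Policy C: L=1248. Lowest is 432 (Policy A).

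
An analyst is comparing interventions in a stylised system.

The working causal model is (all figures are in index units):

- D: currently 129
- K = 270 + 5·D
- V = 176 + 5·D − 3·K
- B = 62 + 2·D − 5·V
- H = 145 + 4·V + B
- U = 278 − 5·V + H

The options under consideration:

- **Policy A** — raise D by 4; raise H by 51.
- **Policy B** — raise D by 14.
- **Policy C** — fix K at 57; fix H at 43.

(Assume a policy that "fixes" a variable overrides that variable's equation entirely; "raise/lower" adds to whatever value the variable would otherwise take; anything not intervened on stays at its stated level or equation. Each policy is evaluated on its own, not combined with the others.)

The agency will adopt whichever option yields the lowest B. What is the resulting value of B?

-2930

Policy A (D + 4, H + 51):
  D = 129 + 4 = 133
  K = 270 + 5·133 = 935
  V = 176 + 5·133 − 3·935 = -1964
  B = 62 + 2·133 − 5·(-1964) = 10148
Policy B (D + 14):
  D = 129 + 14 = 143
  K = 270 + 5·143 = 985
  V = 176 + 5·143 − 3·985 = -2064
  B = 62 + 2·143 − 5·(-2064) = 10668
Policy C (K := 57, H := 43):
  D = 129
  K = 57
  V = 176 + 5·129 − 3·57 = 650
  B = 62 + 2·129 − 5·650 = -2930
Comparing — Policy A: B=10148, Policy B: B=10668, Policy C: B=-2930. Lowest is -2930 (Policy C).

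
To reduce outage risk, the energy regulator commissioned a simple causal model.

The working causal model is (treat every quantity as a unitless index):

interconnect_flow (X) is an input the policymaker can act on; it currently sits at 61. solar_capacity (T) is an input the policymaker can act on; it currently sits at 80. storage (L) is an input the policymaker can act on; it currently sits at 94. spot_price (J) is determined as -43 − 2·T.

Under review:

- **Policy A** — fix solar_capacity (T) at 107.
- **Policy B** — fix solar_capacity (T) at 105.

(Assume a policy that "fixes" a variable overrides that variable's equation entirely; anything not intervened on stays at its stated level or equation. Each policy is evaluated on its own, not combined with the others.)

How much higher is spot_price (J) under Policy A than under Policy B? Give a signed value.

Policy A (T := 107):
  T = 107
  J = -43 − 2·107 = -257
Policy B (T := 105):
  T = 105
  J = -43 − 2·105 = -253
J: -257 − (-253) = -4

-4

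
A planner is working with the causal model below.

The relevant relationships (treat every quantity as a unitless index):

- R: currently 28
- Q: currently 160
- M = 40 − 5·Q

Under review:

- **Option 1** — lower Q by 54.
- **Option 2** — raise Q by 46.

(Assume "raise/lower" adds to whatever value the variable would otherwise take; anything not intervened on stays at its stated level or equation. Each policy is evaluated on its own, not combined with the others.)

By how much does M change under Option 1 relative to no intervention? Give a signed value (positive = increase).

Baseline:
  Q = 160
  M = 40 − 5·160 = -760
Option 1 (Q − 54):
  Q = 160 − 54 = 106
  M = 40 − 5·106 = -490
Change in M: -490 − (-760) = 270

270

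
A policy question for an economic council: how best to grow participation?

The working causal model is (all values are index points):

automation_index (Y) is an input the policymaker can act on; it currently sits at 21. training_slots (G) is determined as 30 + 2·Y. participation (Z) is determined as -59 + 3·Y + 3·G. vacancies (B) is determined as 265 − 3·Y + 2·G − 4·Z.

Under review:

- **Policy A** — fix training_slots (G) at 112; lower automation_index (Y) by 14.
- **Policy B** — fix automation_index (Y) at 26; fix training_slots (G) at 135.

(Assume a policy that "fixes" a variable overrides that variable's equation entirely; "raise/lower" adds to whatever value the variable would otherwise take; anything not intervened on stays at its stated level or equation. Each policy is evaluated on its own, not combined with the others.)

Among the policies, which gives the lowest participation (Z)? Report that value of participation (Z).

298

Policy A (G := 112, Y − 14):
  Y = 21 − 14 = 7
  G = 112
  Z = -59 + 3·7 + 3·112 = 298
Policy B (Y := 26, G := 135):
  Y = 26
  G = 135
  Z = -59 + 3·26 + 3·135 = 424
Comparing — Policy A: Z=298, Policy B: Z=424. Lowest is 298 (Policy A).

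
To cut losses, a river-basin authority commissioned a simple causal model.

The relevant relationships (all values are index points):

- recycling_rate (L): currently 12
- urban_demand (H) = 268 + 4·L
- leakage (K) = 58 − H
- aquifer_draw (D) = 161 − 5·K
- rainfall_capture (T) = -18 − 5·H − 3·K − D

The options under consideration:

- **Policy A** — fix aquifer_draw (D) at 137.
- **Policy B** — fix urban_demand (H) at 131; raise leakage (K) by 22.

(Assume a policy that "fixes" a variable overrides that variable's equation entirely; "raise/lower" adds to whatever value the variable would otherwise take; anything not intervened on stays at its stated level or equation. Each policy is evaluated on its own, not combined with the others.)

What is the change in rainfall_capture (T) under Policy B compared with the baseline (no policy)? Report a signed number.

1339

Baseline:
  L = 12
  H = 268 + 4·12 = 316
  K = 58 − 316 = -258
  D = 161 − 5·(-258) = 1451
  T = -18 − 5·316 − 3·(-258) − 1451 = -2275
Policy B (H := 131, K + 22):
  L = 12
  H = 131
  K = 58 − 131 (+22 from intervention) = -51
  D = 161 − 5·(-51) = 416
  T = -18 − 5·131 − 3·(-51) − 416 = -936
Change in T: -936 − (-2275) = 1339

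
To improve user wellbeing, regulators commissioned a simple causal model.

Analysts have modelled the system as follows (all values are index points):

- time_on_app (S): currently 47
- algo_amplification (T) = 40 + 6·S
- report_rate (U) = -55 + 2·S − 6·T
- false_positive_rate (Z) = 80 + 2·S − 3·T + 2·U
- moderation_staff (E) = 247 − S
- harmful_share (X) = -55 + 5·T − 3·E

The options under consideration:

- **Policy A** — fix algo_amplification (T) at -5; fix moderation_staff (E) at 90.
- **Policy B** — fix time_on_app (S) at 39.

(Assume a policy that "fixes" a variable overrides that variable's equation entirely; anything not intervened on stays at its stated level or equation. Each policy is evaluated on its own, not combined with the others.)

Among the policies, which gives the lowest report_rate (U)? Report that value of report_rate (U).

-1621

Policy A (T := -5, E := 90):
  S = 47
  T = -5
  U = -55 + 2·47 − 6·(-5) = 69
Policy B (S := 39):
  S = 39
  T = 40 + 6·39 = 274
  U = -55 + 2·39 − 6·274 = -1621
Comparing — Policy A: U=69, Policy B: U=-1621. Lowest is -1621 (Policy B).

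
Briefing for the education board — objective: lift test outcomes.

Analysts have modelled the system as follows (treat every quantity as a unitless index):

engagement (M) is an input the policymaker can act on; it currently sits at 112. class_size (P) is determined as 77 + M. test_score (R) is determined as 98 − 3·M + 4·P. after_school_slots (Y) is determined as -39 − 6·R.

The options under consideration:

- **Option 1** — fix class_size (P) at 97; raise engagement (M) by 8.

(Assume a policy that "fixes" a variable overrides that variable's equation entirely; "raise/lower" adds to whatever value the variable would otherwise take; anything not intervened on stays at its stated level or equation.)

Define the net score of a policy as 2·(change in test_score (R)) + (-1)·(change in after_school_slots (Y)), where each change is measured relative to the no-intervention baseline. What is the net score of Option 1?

Baseline:
  M = 112
  P = 77 + 112 = 189
  R = 98 − 3·112 + 4·189 = 518
  Y = -39 − 6·518 = -3147
Option 1 (P := 97, M + 8):
  M = 112 + 8 = 120
  P = 97
  R = 98 − 3·120 + 4·97 = 126
  Y = -39 − 6·126 = -795
ΔR = 126 − 518 = -392; ΔY = -795 − (-3147) = 2352
Score = 2·(-392) + (-1)·2352 = -3136

-3136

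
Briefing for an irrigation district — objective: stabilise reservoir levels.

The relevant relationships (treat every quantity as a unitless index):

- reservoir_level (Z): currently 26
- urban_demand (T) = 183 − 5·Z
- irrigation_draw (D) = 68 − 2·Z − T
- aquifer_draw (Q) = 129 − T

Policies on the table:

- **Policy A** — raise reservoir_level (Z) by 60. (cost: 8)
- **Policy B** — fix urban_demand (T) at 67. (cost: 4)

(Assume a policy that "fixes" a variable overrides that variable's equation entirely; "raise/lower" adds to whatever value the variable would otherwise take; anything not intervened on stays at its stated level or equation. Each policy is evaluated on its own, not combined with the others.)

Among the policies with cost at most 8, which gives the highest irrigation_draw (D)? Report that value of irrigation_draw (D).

143

Policy A (Z + 60):
  Z = 26 + 60 = 86
  T = 183 − 5·86 = -247
  D = 68 − 2·86 − (-247) = 143
Policy B (T := 67):
  Z = 26
  T = 67
  D = 68 − 2·26 − 67 = -51
Comparing — Policy A: D=143, Policy B: D=-51. Highest is 143 (Policy A).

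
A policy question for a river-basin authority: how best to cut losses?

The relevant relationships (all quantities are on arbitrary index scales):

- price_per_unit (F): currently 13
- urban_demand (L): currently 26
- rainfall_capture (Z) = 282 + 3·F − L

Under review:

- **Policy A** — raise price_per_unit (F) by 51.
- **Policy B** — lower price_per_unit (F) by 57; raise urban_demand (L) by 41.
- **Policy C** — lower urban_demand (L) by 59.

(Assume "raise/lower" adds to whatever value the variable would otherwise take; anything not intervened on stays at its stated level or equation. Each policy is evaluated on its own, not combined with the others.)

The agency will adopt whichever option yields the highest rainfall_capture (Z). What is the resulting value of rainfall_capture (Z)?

Policy A (F + 51):
  F = 13 + 51 = 64
  L = 26
  Z = 282 + 3·64 − 26 = 448
Policy B (F − 57, L + 41):
  F = 13 − 57 = -44
  L = 26 + 41 = 67
  Z = 282 + 3·(-44) − 67 = 83
Policy C (L − 59):
  F = 13
  L = 26 − 59 = -33
  Z = 282 + 3·13 − (-33) = 354
Comparing — Policy A: Z=448, Policy B: Z=83, Policy C: Z=354. Highest is 448 (Policy A).

448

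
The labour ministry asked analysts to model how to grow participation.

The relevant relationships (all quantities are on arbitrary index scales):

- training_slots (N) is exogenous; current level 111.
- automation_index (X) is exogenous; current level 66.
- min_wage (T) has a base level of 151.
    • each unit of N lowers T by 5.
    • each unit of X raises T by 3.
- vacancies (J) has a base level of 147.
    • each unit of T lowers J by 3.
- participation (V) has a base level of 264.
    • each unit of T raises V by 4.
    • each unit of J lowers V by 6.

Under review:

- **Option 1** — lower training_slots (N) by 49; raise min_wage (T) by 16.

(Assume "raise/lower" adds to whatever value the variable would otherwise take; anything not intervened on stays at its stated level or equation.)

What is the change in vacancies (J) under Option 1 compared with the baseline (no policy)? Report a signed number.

-783

Baseline:
  N = 111
  X = 66
  T = 151 − 5·111 + 3·66 = -206
  J = 147 − 3·(-206) = 765
Option 1 (N − 49, T + 16):
  N = 111 − 49 = 62
  X = 66
  T = 151 − 5·62 + 3·66 (+16 from intervention) = 55
  J = 147 − 3·55 = -18
Change in J: -18 − 765 = -783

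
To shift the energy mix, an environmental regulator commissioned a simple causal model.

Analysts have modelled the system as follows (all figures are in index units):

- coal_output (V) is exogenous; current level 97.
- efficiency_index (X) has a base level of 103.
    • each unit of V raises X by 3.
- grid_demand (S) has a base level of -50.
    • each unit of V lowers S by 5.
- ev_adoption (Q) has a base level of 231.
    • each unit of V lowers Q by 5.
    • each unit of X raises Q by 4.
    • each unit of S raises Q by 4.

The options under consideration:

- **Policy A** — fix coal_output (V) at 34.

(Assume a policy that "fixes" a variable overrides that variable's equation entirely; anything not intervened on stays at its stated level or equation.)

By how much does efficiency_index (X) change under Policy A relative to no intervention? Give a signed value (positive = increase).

-189

Baseline:
  V = 97
  X = 103 + 3·97 = 394
Policy A (V := 34):
  V = 34
  X = 103 + 3·34 = 205
Change in X: 205 − 394 = -189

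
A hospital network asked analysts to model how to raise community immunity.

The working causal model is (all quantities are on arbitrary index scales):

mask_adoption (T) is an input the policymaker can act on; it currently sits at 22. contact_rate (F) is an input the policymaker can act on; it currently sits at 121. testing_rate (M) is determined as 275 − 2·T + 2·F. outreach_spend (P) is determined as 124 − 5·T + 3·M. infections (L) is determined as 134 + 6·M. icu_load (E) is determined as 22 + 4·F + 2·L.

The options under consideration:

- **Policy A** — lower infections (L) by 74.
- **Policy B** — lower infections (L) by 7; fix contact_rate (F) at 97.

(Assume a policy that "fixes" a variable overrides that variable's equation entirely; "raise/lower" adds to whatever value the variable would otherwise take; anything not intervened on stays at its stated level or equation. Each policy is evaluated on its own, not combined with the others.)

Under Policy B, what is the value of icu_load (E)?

5764

Policy B (L − 7, F := 97):
  T = 22
  F = 97
  M = 275 − 2·22 + 2·97 = 425
  L = 134 + 6·425 (−7 from intervention) = 2677
  E = 22 + 4·97 + 2·2677 = 5764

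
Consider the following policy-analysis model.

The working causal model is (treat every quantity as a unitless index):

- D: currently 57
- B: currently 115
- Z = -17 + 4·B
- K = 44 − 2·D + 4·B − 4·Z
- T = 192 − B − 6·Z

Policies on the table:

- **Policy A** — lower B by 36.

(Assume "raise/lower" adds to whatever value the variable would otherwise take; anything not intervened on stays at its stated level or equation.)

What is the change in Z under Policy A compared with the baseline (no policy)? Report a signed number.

-144

Baseline:
  B = 115
  Z = -17 + 4·115 = 443
Policy A (B − 36):
  B = 115 − 36 = 79
  Z = -17 + 4·79 = 299
Change in Z: 299 − 443 = -144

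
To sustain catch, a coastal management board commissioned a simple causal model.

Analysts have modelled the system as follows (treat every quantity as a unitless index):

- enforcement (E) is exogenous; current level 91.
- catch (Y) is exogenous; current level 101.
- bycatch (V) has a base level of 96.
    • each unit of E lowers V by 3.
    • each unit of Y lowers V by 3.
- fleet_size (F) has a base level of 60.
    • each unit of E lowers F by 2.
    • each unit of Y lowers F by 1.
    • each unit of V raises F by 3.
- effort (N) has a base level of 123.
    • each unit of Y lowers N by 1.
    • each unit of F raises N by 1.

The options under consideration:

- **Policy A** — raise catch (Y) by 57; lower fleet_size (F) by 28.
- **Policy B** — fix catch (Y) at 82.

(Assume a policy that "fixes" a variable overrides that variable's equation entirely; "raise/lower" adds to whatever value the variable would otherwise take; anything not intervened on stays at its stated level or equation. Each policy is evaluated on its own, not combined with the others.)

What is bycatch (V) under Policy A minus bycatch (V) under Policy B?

-228

Policy A (Y + 57, F − 28):
  E = 91
  Y = 101 + 57 = 158
  V = 96 − 3·91 − 3·158 = -651
Policy B (Y := 82):
  E = 91
  Y = 82
  V = 96 − 3·91 − 3·82 = -423
V: -651 − (-423) = -228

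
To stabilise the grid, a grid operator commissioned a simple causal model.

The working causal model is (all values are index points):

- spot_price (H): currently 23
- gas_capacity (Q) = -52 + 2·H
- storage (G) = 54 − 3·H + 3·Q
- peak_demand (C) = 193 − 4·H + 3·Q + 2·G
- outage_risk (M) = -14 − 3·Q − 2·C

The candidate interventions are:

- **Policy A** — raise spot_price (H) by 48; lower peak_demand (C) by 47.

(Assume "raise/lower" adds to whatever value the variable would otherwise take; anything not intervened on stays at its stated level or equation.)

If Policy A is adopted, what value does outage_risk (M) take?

-992

Policy A (H + 48, C − 47):
  H = 23 + 48 = 71
  Q = -52 + 2·71 = 90
  G = 54 − 3·71 + 3·90 = 111
  C = 193 − 4·71 + 3·90 + 2·111 (−47 from intervention) = 354
  M = -14 − 3·90 − 2·354 = -992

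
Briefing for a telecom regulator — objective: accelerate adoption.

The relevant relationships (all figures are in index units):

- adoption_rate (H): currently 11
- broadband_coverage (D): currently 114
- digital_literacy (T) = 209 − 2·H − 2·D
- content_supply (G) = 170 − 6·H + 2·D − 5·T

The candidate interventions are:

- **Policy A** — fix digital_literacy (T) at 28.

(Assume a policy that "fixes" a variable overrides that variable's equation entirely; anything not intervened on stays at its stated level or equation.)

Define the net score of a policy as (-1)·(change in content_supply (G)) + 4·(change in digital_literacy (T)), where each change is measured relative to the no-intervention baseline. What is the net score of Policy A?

Baseline:
  H = 11
  D = 114
  T = 209 − 2·11 − 2·114 = -41
  G = 170 − 6·11 + 2·114 − 5·(-41) = 537
Policy A (T := 28):
  H = 11
  D = 114
  T = 28
  G = 170 − 6·11 + 2·114 − 5·28 = 192
ΔG = 192 − 537 = -345; ΔT = 28 − (-41) = 69
Score = (-1)·(-345) + 4·69 = 621

621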